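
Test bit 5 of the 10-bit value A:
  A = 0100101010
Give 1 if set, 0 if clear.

Bit 5 is the 6th from the right.
  0100101010
      ^
That bit is 1.

Answer: 1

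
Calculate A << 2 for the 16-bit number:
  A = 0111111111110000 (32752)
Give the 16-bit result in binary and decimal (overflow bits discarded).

Shift left by 2: drop the top 2 bit(s), append 2 zero(s) on the right.
  0111111111110000  ->  discard [01], keep [11111111110000], append 00
= 1111111111000000

Answer: 1111111111000000 (65472)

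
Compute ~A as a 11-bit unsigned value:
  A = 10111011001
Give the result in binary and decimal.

Flip each bit (0->1, 1->0):
  10111011001
  01000100110

Answer: 01000100110 (550)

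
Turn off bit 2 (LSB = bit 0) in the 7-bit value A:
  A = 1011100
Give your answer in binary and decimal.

Mask = ~(1 << 2) = 1111011
Bit 2 of A is 1, so AND-ing with the mask clears it to 0.
  1011100
& 1111011
---------
  1011000

Answer: 1011000 (88)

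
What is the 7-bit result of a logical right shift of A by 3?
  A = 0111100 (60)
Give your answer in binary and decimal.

Logical shift right by 3: drop the bottom 3 bit(s), prepend 3 zero(s) on the left.
  0111100  ->  keep [0111], discard [100], prepend 000
= 0000111

Answer: 0000111 (7)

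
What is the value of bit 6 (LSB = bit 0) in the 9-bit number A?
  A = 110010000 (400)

Bit 6 is the 7th from the right.
  110010000
    ^
That bit is 0.

Answer: 0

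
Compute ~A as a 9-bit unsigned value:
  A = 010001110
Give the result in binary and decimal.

Flip each bit (0->1, 1->0):
  010001110
  101110001

Answer: 101110001 (369)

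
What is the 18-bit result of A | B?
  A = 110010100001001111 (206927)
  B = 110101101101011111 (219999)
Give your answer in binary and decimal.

Apply | to each column (1 where either bit is 1):
  110010100001001111
| 110101101101011111
--------------------
  110111101101011111

Answer: 110111101101011111 (228191)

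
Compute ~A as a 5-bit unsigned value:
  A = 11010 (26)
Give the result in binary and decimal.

Flip each bit (0->1, 1->0):
  11010
  00101

Answer: 00101 (5)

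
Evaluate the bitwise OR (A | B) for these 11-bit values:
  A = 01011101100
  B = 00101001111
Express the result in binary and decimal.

Apply | to each column (1 where either bit is 1):
  01011101100
| 00101001111
-------------
  01111101111

Answer: 01111101111 (1007)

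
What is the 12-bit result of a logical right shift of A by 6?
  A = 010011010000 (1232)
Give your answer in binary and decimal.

Logical shift right by 6: drop the bottom 6 bit(s), prepend 6 zero(s) on the left.
  010011010000  ->  keep [010011], discard [010000], prepend 000000
= 000000010011

Answer: 000000010011 (19)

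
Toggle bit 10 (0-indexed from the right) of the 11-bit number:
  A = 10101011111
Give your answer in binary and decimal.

Mask = 1 << 10 = 10000000000
Bit 10 of A is 1; XOR with the mask flips it to 0.
  10101011111
^ 10000000000
-------------
  00101011111

Answer: 00101011111 (351)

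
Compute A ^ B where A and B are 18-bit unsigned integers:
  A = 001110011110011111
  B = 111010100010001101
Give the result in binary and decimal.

Apply ^ to each column (1 where bits differ):
  001110011110011111
^ 111010100010001101
--------------------
  110100111100010010

Answer: 110100111100010010 (216850)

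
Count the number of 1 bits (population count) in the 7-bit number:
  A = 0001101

0001101
1-bits at positions (from bit 0 = LSB): 0, 2, 3
Count = 3

Answer: 3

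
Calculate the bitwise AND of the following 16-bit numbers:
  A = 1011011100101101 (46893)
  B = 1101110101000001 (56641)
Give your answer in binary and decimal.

Apply & to each column (1 only where both bits are 1):
  1011011100101101
& 1101110101000001
------------------
  1001010100000001

Answer: 1001010100000001 (38145)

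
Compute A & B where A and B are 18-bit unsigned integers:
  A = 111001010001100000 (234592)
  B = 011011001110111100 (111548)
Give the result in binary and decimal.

Apply & to each column (1 only where both bits are 1):
  111001010001100000
& 011011001110111100
--------------------
  011001000000100000

Answer: 011001000000100000 (102432)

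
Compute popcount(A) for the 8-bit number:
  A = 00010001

00010001
1-bits at positions (from bit 0 = LSB): 0, 4
Count = 2

Answer: 2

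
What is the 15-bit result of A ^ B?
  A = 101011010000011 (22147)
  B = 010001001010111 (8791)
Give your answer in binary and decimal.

Apply ^ to each column (1 where bits differ):
  101011010000011
^ 010001001010111
-----------------
  111010011010100

Answer: 111010011010100 (29908)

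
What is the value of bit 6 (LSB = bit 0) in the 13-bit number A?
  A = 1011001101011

Bit 6 is the 7th from the right.
  1011001101011
        ^
That bit is 1.

Answer: 1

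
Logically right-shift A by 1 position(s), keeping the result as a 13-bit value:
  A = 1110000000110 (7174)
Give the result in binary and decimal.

Logical shift right by 1: drop the bottom 1 bit(s), prepend 1 zero(s) on the left.
  1110000000110  ->  keep [111000000011], discard [0], prepend 0
= 0111000000011

Answer: 0111000000011 (3587)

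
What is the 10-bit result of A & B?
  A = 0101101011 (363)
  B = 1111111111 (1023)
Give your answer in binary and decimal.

Apply & to each column (1 only where both bits are 1):
  0101101011
& 1111111111
------------
  0101101011

Answer: 0101101011 (363)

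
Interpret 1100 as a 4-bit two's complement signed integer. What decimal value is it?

MSB is 1, so the value is negative. Find the magnitude:
1. Invert bits:  0011
2. Add 1:        0100  = 4
3. Apply sign:   -4

Answer: -4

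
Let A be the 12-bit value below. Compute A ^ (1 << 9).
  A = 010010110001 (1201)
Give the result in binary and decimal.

Mask = 1 << 9 = 001000000000
Bit 9 of A is 0; XOR with the mask flips it to 1.
  010010110001
^ 001000000000
--------------
  011010110001

Answer: 011010110001 (1713)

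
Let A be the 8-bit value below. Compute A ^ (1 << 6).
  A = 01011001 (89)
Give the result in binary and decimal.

Mask = 1 << 6 = 01000000
Bit 6 of A is 1; XOR with the mask flips it to 0.
  01011001
^ 01000000
----------
  00011001

Answer: 00011001 (25)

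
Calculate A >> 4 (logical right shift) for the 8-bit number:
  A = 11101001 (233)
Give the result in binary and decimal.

Logical shift right by 4: drop the bottom 4 bit(s), prepend 4 zero(s) on the left.
  11101001  ->  keep [1110], discard [1001], prepend 0000
= 00001110

Answer: 00001110 (14)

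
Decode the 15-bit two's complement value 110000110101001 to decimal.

MSB is 1, so the value is negative. Find the magnitude:
1. Invert bits:  001111001010110
2. Add 1:        001111001010111  = 7767
3. Apply sign:   -7767

Answer: -7767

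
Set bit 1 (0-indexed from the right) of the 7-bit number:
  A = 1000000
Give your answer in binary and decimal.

Mask = 1 << 1 = 0000010
Bit 1 of A is 0, so OR-ing with the mask flips it to 1.
  1000000
| 0000010
---------
  1000010

Answer: 1000010 (66)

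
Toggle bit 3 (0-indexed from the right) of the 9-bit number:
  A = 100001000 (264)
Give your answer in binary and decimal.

Mask = 1 << 3 = 000001000
Bit 3 of A is 1; XOR with the mask flips it to 0.
  100001000
^ 000001000
-----------
  100000000

Answer: 100000000 (256)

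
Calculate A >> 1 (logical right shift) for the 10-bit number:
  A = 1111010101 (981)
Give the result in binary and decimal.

Logical shift right by 1: drop the bottom 1 bit(s), prepend 1 zero(s) on the left.
  1111010101  ->  keep [111101010], discard [1], prepend 0
= 0111101010

Answer: 0111101010 (490)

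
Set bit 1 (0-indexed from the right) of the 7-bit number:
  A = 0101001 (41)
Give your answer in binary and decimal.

Mask = 1 << 1 = 0000010
Bit 1 of A is 0, so OR-ing with the mask flips it to 1.
  0101001
| 0000010
---------
  0101011

Answer: 0101011 (43)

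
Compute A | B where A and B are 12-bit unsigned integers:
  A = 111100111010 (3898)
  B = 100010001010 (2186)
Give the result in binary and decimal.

Apply | to each column (1 where either bit is 1):
  111100111010
| 100010001010
--------------
  111110111010

Answer: 111110111010 (4026)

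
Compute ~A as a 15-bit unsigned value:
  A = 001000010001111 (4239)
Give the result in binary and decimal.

Flip each bit (0->1, 1->0):
  001000010001111
  110111101110000

Answer: 110111101110000 (28528)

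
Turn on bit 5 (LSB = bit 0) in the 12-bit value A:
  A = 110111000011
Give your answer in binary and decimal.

Mask = 1 << 5 = 000000100000
Bit 5 of A is 0, so OR-ing with the mask flips it to 1.
  110111000011
| 000000100000
--------------
  110111100011

Answer: 110111100011 (3555)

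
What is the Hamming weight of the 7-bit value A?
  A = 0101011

0101011
1-bits at positions (from bit 0 = LSB): 0, 1, 3, 5
Count = 4

Answer: 4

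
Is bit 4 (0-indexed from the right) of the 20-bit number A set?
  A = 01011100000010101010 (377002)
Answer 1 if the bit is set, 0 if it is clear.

Bit 4 is the 5th from the right.
  01011100000010101010
                 ^
That bit is 0.

Answer: 0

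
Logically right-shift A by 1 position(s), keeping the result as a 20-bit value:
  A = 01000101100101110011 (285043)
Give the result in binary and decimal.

Logical shift right by 1: drop the bottom 1 bit(s), prepend 1 zero(s) on the left.
  01000101100101110011  ->  keep [0100010110010111001], discard [1], prepend 0
= 00100010110010111001

Answer: 00100010110010111001 (142521)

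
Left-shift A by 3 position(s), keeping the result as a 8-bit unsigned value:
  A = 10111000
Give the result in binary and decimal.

Shift left by 3: drop the top 3 bit(s), append 3 zero(s) on the right.
  10111000  ->  discard [101], keep [11000], append 000
= 11000000

Answer: 11000000 (192)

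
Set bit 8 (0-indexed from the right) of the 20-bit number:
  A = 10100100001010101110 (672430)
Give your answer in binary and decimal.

Mask = 1 << 8 = 00000000000100000000
Bit 8 of A is 0, so OR-ing with the mask flips it to 1.
  10100100001010101110
| 00000000000100000000
----------------------
  10100100001110101110

Answer: 10100100001110101110 (672686)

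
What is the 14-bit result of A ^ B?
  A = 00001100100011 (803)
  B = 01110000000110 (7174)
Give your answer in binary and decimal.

Apply ^ to each column (1 where bits differ):
  00001100100011
^ 01110000000110
----------------
  01111100100101

Answer: 01111100100101 (7973)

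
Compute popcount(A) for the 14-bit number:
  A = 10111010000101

10111010000101
1-bits at positions (from bit 0 = LSB): 0, 2, 7, 9, 10, 11, 13
Count = 7

Answer: 7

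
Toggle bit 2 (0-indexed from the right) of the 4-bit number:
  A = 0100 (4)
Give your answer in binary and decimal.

Mask = 1 << 2 = 0100
Bit 2 of A is 1; XOR with the mask flips it to 0.
  0100
^ 0100
------
  0000

Answer: 0000 (0)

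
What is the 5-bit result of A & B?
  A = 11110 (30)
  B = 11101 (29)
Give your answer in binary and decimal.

Apply & to each column (1 only where both bits are 1):
  11110
& 11101
-------
  11100

Answer: 11100 (28)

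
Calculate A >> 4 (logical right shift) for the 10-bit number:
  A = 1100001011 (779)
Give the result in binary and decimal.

Logical shift right by 4: drop the bottom 4 bit(s), prepend 4 zero(s) on the left.
  1100001011  ->  keep [110000], discard [1011], prepend 0000
= 0000110000

Answer: 0000110000 (48)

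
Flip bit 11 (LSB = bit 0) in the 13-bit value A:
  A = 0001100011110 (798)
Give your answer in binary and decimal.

Mask = 1 << 11 = 0100000000000
Bit 11 of A is 0; XOR with the mask flips it to 1.
  0001100011110
^ 0100000000000
---------------
  0101100011110

Answer: 0101100011110 (2846)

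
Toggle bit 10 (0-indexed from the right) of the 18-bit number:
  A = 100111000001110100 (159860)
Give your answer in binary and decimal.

Mask = 1 << 10 = 000000010000000000
Bit 10 of A is 0; XOR with the mask flips it to 1.
  100111000001110100
^ 000000010000000000
--------------------
  100111010001110100

Answer: 100111010001110100 (160884)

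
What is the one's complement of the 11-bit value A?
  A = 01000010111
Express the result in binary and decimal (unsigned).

Flip each bit (0->1, 1->0):
  01000010111
  10111101000

Answer: 10111101000 (1512)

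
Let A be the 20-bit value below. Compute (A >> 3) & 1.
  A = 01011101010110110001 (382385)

Bit 3 is the 4th from the right.
  01011101010110110001
                  ^
That bit is 0.

Answer: 0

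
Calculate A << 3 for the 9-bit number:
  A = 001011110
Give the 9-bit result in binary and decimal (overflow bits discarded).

Shift left by 3: drop the top 3 bit(s), append 3 zero(s) on the right.
  001011110  ->  discard [001], keep [011110], append 000
= 011110000

Answer: 011110000 (240)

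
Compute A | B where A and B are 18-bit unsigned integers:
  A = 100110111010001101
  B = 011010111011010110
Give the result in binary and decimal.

Apply | to each column (1 where either bit is 1):
  100110111010001101
| 011010111011010110
--------------------
  111110111011011111

Answer: 111110111011011111 (257759)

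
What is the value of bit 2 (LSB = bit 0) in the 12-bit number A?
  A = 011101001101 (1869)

Bit 2 is the 3rd from the right.
  011101001101
           ^
That bit is 1.

Answer: 1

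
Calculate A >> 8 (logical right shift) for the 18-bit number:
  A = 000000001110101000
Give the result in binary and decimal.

Logical shift right by 8: drop the bottom 8 bit(s), prepend 8 zero(s) on the left.
  000000001110101000  ->  keep [0000000011], discard [10101000], prepend 00000000
= 000000000000000011

Answer: 000000000000000011 (3)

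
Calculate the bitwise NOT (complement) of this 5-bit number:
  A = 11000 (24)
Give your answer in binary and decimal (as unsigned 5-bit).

Flip each bit (0->1, 1->0):
  11000
  00111

Answer: 00111 (7)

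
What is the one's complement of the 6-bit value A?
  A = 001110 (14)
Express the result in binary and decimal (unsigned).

Flip each bit (0->1, 1->0):
  001110
  110001

Answer: 110001 (49)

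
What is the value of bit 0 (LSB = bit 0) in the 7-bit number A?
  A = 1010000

Bit 0 is the 1st from the right.
  1010000
        ^
That bit is 0.

Answer: 0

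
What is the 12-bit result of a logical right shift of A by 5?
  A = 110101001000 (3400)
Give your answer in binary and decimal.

Logical shift right by 5: drop the bottom 5 bit(s), prepend 5 zero(s) on the left.
  110101001000  ->  keep [1101010], discard [01000], prepend 00000
= 000001101010

Answer: 000001101010 (106)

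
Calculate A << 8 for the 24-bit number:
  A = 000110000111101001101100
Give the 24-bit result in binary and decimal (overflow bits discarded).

Shift left by 8: drop the top 8 bit(s), append 8 zero(s) on the right.
  000110000111101001101100  ->  discard [00011000], keep [0111101001101100], append 00000000
= 011110100110110000000000

Answer: 011110100110110000000000 (8023040)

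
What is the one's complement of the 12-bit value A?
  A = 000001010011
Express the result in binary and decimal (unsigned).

Flip each bit (0->1, 1->0):
  000001010011
  111110101100

Answer: 111110101100 (4012)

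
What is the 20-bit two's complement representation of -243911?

1. Binary of +243911:  00111011100011000111
2. Invert bits:     11000100011100111000
3. Add 1:           11000100011100111001

Answer: 11000100011100111001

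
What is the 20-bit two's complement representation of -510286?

1. Binary of +510286:  01111100100101001110
2. Invert bits:     10000011011010110001
3. Add 1:           10000011011010110010

Answer: 10000011011010110010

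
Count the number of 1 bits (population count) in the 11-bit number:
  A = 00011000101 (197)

00011000101
1-bits at positions (from bit 0 = LSB): 0, 2, 6, 7
Count = 4

Answer: 4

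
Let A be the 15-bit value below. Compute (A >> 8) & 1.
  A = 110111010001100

Bit 8 is the 9th from the right.
  110111010001100
        ^
That bit is 0.

Answer: 0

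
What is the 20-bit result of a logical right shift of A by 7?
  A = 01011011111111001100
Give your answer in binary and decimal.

Logical shift right by 7: drop the bottom 7 bit(s), prepend 7 zero(s) on the left.
  01011011111111001100  ->  keep [0101101111111], discard [1001100], prepend 0000000
= 00000000101101111111

Answer: 00000000101101111111 (2943)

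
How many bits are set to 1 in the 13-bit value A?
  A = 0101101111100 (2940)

0101101111100
1-bits at positions (from bit 0 = LSB): 2, 3, 4, 5, 6, 8, 9, 11
Count = 8

Answer: 8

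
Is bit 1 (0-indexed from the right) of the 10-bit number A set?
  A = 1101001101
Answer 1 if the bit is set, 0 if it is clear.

Bit 1 is the 2nd from the right.
  1101001101
          ^
That bit is 0.

Answer: 0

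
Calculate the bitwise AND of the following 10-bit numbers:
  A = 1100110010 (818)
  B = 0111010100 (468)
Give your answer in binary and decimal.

Apply & to each column (1 only where both bits are 1):
  1100110010
& 0111010100
------------
  0100010000

Answer: 0100010000 (272)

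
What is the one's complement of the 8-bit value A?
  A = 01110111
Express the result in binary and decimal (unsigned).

Flip each bit (0->1, 1->0):
  01110111
  10001000

Answer: 10001000 (136)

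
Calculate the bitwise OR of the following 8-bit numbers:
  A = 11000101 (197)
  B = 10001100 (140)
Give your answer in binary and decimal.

Apply | to each column (1 where either bit is 1):
  11000101
| 10001100
----------
  11001101

Answer: 11001101 (205)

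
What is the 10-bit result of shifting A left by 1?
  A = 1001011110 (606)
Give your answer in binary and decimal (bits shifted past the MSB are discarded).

Shift left by 1: drop the top 1 bit(s), append 1 zero(s) on the right.
  1001011110  ->  discard [1], keep [001011110], append 0
= 0010111100

Answer: 0010111100 (188)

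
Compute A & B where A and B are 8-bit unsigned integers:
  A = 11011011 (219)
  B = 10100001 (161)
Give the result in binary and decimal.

Apply & to each column (1 only where both bits are 1):
  11011011
& 10100001
----------
  10000001

Answer: 10000001 (129)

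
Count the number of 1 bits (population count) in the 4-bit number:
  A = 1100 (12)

1100
1-bits at positions (from bit 0 = LSB): 2, 3
Count = 2

Answer: 2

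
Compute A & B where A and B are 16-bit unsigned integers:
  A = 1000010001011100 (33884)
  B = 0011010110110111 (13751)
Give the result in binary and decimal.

Apply & to each column (1 only where both bits are 1):
  1000010001011100
& 0011010110110111
------------------
  0000010000010100

Answer: 0000010000010100 (1044)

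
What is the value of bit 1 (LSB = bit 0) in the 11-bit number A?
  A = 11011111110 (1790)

Bit 1 is the 2nd from the right.
  11011111110
           ^
That bit is 1.

Answer: 1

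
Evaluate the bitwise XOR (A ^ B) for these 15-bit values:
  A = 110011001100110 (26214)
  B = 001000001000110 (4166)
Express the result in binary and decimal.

Apply ^ to each column (1 where bits differ):
  110011001100110
^ 001000001000110
-----------------
  111011000100000

Answer: 111011000100000 (30240)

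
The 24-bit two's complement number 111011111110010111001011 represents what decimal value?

MSB is 1, so the value is negative. Find the magnitude:
1. Invert bits:  000100000001101000110100
2. Add 1:        000100000001101000110101  = 1055285
3. Apply sign:   -1055285

Answer: -1055285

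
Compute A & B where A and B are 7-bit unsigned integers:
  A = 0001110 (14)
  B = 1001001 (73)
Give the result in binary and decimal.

Apply & to each column (1 only where both bits are 1):
  0001110
& 1001001
---------
  0001000

Answer: 0001000 (8)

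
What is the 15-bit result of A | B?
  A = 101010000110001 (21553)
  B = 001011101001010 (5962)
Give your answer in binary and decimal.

Apply | to each column (1 where either bit is 1):
  101010000110001
| 001011101001010
-----------------
  101011101111011

Answer: 101011101111011 (22395)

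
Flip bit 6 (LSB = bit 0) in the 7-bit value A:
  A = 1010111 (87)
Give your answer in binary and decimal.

Mask = 1 << 6 = 1000000
Bit 6 of A is 1; XOR with the mask flips it to 0.
  1010111
^ 1000000
---------
  0010111

Answer: 0010111 (23)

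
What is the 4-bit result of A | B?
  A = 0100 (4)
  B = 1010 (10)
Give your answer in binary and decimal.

Apply | to each column (1 where either bit is 1):
  0100
| 1010
------
  1110

Answer: 1110 (14)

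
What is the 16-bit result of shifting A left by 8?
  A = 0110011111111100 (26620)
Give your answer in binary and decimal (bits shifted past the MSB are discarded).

Shift left by 8: drop the top 8 bit(s), append 8 zero(s) on the right.
  0110011111111100  ->  discard [01100111], keep [11111100], append 00000000
= 1111110000000000

Answer: 1111110000000000 (64512)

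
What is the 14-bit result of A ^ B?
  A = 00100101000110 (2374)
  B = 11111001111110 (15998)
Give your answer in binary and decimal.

Apply ^ to each column (1 where bits differ):
  00100101000110
^ 11111001111110
----------------
  11011100111000

Answer: 11011100111000 (14136)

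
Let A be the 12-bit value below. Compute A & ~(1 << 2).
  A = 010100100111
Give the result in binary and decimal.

Mask = ~(1 << 2) = 111111111011
Bit 2 of A is 1, so AND-ing with the mask clears it to 0.
  010100100111
& 111111111011
--------------
  010100100011

Answer: 010100100011 (1315)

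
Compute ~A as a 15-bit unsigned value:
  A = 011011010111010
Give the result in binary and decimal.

Flip each bit (0->1, 1->0):
  011011010111010
  100100101000101

Answer: 100100101000101 (18757)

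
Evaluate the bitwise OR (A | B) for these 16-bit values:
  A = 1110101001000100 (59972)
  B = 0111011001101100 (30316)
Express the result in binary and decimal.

Apply | to each column (1 where either bit is 1):
  1110101001000100
| 0111011001101100
------------------
  1111111001101100

Answer: 1111111001101100 (65132)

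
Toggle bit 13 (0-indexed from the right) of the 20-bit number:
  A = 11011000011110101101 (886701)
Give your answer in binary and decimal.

Mask = 1 << 13 = 00000010000000000000
Bit 13 of A is 0; XOR with the mask flips it to 1.
  11011000011110101101
^ 00000010000000000000
----------------------
  11011010011110101101

Answer: 11011010011110101101 (894893)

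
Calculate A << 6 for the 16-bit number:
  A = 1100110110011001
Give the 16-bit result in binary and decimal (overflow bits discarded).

Shift left by 6: drop the top 6 bit(s), append 6 zero(s) on the right.
  1100110110011001  ->  discard [110011], keep [0110011001], append 000000
= 0110011001000000

Answer: 0110011001000000 (26176)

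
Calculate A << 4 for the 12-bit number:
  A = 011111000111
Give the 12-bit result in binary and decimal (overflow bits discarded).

Shift left by 4: drop the top 4 bit(s), append 4 zero(s) on the right.
  011111000111  ->  discard [0111], keep [11000111], append 0000
= 110001110000

Answer: 110001110000 (3184)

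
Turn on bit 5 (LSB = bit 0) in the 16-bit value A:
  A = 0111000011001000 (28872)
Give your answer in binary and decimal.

Mask = 1 << 5 = 0000000000100000
Bit 5 of A is 0, so OR-ing with the mask flips it to 1.
  0111000011001000
| 0000000000100000
------------------
  0111000011101000

Answer: 0111000011101000 (28904)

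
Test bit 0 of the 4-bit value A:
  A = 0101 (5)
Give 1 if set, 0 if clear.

Bit 0 is the 1st from the right.
  0101
     ^
That bit is 1.

Answer: 1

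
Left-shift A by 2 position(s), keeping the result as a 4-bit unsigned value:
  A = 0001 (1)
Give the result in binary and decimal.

Shift left by 2: drop the top 2 bit(s), append 2 zero(s) on the right.
  0001  ->  discard [00], keep [01], append 00
= 0100

Answer: 0100 (4)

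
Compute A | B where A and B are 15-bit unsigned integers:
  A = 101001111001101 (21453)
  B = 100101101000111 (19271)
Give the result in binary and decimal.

Apply | to each column (1 where either bit is 1):
  101001111001101
| 100101101000111
-----------------
  101101111001111

Answer: 101101111001111 (23503)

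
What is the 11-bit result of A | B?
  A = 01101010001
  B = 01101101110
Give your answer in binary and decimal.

Apply | to each column (1 where either bit is 1):
  01101010001
| 01101101110
-------------
  01101111111

Answer: 01101111111 (895)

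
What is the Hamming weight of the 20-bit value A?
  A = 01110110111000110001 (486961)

01110110111000110001
1-bits at positions (from bit 0 = LSB): 0, 4, 5, 9, 10, 11, 13, 14, 16, 17, 18
Count = 11

Answer: 11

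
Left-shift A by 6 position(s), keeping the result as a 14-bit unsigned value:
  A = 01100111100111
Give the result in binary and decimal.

Shift left by 6: drop the top 6 bit(s), append 6 zero(s) on the right.
  01100111100111  ->  discard [011001], keep [11100111], append 000000
= 11100111000000

Answer: 11100111000000 (14784)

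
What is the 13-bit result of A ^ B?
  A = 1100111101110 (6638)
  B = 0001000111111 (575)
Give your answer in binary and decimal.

Apply ^ to each column (1 where bits differ):
  1100111101110
^ 0001000111111
---------------
  1101111010001

Answer: 1101111010001 (7121)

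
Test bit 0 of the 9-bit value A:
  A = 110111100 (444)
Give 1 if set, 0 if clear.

Bit 0 is the 1st from the right.
  110111100
          ^
That bit is 0.

Answer: 0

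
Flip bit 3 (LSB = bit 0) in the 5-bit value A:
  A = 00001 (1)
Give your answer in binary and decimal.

Mask = 1 << 3 = 01000
Bit 3 of A is 0; XOR with the mask flips it to 1.
  00001
^ 01000
-------
  01001

Answer: 01001 (9)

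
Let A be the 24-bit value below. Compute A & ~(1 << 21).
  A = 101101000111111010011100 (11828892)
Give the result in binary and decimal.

Mask = ~(1 << 21) = 110111111111111111111111
Bit 21 of A is 1, so AND-ing with the mask clears it to 0.
  101101000111111010011100
& 110111111111111111111111
--------------------------
  100101000111111010011100

Answer: 100101000111111010011100 (9731740)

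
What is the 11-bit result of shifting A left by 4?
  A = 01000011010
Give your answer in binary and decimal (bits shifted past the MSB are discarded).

Shift left by 4: drop the top 4 bit(s), append 4 zero(s) on the right.
  01000011010  ->  discard [0100], keep [0011010], append 0000
= 00110100000

Answer: 00110100000 (416)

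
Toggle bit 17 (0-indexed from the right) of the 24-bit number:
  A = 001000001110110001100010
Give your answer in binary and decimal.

Mask = 1 << 17 = 000000100000000000000000
Bit 17 of A is 0; XOR with the mask flips it to 1.
  001000001110110001100010
^ 000000100000000000000000
--------------------------
  001000101110110001100010

Answer: 001000101110110001100010 (2288738)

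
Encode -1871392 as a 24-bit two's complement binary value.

1. Binary of +1871392:  000111001000111000100000
2. Invert bits:     111000110111000111011111
3. Add 1:           111000110111000111100000

Answer: 111000110111000111100000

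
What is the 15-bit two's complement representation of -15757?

1. Binary of +15757:  011110110001101
2. Invert bits:     100001001110010
3. Add 1:           100001001110011

Answer: 100001001110011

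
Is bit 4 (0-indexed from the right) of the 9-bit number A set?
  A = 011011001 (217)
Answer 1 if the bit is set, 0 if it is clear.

Bit 4 is the 5th from the right.
  011011001
      ^
That bit is 1.

Answer: 1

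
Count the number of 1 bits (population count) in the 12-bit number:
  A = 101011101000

101011101000
1-bits at positions (from bit 0 = LSB): 3, 5, 6, 7, 9, 11
Count = 6

Answer: 6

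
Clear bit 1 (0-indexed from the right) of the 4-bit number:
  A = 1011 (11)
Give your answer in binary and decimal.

Mask = ~(1 << 1) = 1101
Bit 1 of A is 1, so AND-ing with the mask clears it to 0.
  1011
& 1101
------
  1001

Answer: 1001 (9)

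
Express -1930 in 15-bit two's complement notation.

1. Binary of +1930:  000011110001010
2. Invert bits:     111100001110101
3. Add 1:           111100001110110

Answer: 111100001110110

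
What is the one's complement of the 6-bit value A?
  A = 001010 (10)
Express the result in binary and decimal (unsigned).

Flip each bit (0->1, 1->0):
  001010
  110101

Answer: 110101 (53)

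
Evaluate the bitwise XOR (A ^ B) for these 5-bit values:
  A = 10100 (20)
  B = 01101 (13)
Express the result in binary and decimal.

Apply ^ to each column (1 where bits differ):
  10100
^ 01101
-------
  11001

Answer: 11001 (25)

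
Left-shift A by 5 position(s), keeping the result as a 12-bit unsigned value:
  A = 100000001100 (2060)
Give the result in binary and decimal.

Shift left by 5: drop the top 5 bit(s), append 5 zero(s) on the right.
  100000001100  ->  discard [10000], keep [0001100], append 00000
= 000110000000

Answer: 000110000000 (384)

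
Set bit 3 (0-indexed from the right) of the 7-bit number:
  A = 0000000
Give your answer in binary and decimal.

Mask = 1 << 3 = 0001000
Bit 3 of A is 0, so OR-ing with the mask flips it to 1.
  0000000
| 0001000
---------
  0001000

Answer: 0001000 (8)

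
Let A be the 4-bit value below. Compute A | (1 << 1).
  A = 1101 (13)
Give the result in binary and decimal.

Mask = 1 << 1 = 0010
Bit 1 of A is 0, so OR-ing with the mask flips it to 1.
  1101
| 0010
------
  1111

Answer: 1111 (15)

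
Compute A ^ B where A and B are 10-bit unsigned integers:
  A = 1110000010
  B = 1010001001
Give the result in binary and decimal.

Apply ^ to each column (1 where bits differ):
  1110000010
^ 1010001001
------------
  0100001011

Answer: 0100001011 (267)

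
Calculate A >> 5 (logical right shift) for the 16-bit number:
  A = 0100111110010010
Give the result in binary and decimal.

Logical shift right by 5: drop the bottom 5 bit(s), prepend 5 zero(s) on the left.
  0100111110010010  ->  keep [01001111100], discard [10010], prepend 00000
= 0000001001111100

Answer: 0000001001111100 (636)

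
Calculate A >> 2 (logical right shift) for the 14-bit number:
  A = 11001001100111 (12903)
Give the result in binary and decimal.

Logical shift right by 2: drop the bottom 2 bit(s), prepend 2 zero(s) on the left.
  11001001100111  ->  keep [110010011001], discard [11], prepend 00
= 00110010011001

Answer: 00110010011001 (3225)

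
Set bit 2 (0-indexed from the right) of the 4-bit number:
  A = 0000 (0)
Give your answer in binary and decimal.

Mask = 1 << 2 = 0100
Bit 2 of A is 0, so OR-ing with the mask flips it to 1.
  0000
| 0100
------
  0100

Answer: 0100 (4)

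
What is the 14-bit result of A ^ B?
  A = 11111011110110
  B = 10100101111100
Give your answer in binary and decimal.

Apply ^ to each column (1 where bits differ):
  11111011110110
^ 10100101111100
----------------
  01011110001010

Answer: 01011110001010 (6026)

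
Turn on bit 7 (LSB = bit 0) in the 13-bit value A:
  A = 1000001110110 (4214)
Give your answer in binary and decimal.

Mask = 1 << 7 = 0000010000000
Bit 7 of A is 0, so OR-ing with the mask flips it to 1.
  1000001110110
| 0000010000000
---------------
  1000011110110

Answer: 1000011110110 (4342)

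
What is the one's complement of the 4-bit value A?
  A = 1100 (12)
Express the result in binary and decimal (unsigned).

Flip each bit (0->1, 1->0):
  1100
  0011

Answer: 0011 (3)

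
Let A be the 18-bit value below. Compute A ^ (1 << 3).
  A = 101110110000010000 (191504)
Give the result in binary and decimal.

Mask = 1 << 3 = 000000000000001000
Bit 3 of A is 0; XOR with the mask flips it to 1.
  101110110000010000
^ 000000000000001000
--------------------
  101110110000011000

Answer: 101110110000011000 (191512)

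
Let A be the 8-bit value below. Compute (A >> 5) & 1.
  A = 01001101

Bit 5 is the 6th from the right.
  01001101
    ^
That bit is 0.

Answer: 0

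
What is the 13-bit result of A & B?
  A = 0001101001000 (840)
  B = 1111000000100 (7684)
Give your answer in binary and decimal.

Apply & to each column (1 only where both bits are 1):
  0001101001000
& 1111000000100
---------------
  0001000000000

Answer: 0001000000000 (512)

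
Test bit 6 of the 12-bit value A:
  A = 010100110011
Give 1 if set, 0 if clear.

Bit 6 is the 7th from the right.
  010100110011
       ^
That bit is 0.

Answer: 0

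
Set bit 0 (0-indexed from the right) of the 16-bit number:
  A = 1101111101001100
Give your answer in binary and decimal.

Mask = 1 << 0 = 0000000000000001
Bit 0 of A is 0, so OR-ing with the mask flips it to 1.
  1101111101001100
| 0000000000000001
------------------
  1101111101001101

Answer: 1101111101001101 (57165)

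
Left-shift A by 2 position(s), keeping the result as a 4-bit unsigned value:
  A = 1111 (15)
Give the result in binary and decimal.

Shift left by 2: drop the top 2 bit(s), append 2 zero(s) on the right.
  1111  ->  discard [11], keep [11], append 00
= 1100

Answer: 1100 (12)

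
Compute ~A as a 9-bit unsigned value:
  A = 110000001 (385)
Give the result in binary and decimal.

Flip each bit (0->1, 1->0):
  110000001
  001111110

Answer: 001111110 (126)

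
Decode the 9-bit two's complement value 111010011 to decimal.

MSB is 1, so the value is negative. Find the magnitude:
1. Invert bits:  000101100
2. Add 1:        000101101  = 45
3. Apply sign:   -45

Answer: -45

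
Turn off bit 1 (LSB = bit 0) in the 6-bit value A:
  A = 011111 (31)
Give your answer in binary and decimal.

Mask = ~(1 << 1) = 111101
Bit 1 of A is 1, so AND-ing with the mask clears it to 0.
  011111
& 111101
--------
  011101

Answer: 011101 (29)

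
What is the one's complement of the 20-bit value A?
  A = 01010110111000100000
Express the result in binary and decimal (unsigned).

Flip each bit (0->1, 1->0):
  01010110111000100000
  10101001000111011111

Answer: 10101001000111011111 (692703)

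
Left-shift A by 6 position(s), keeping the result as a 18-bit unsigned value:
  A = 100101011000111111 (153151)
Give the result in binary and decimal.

Shift left by 6: drop the top 6 bit(s), append 6 zero(s) on the right.
  100101011000111111  ->  discard [100101], keep [011000111111], append 000000
= 011000111111000000

Answer: 011000111111000000 (102336)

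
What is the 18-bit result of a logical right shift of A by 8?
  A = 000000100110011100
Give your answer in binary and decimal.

Logical shift right by 8: drop the bottom 8 bit(s), prepend 8 zero(s) on the left.
  000000100110011100  ->  keep [0000001001], discard [10011100], prepend 00000000
= 000000000000001001

Answer: 000000000000001001 (9)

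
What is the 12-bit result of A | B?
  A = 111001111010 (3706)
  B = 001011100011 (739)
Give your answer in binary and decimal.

Apply | to each column (1 where either bit is 1):
  111001111010
| 001011100011
--------------
  111011111011

Answer: 111011111011 (3835)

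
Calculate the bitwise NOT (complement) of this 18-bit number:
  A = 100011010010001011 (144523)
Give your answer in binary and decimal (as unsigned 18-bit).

Flip each bit (0->1, 1->0):
  100011010010001011
  011100101101110100

Answer: 011100101101110100 (117620)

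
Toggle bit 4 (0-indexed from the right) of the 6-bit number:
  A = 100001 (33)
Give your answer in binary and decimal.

Mask = 1 << 4 = 010000
Bit 4 of A is 0; XOR with the mask flips it to 1.
  100001
^ 010000
--------
  110001

Answer: 110001 (49)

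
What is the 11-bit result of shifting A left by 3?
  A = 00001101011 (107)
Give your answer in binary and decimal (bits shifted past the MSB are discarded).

Shift left by 3: drop the top 3 bit(s), append 3 zero(s) on the right.
  00001101011  ->  discard [000], keep [01101011], append 000
= 01101011000

Answer: 01101011000 (856)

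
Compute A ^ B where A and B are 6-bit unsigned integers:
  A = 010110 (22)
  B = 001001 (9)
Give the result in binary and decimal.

Apply ^ to each column (1 where bits differ):
  010110
^ 001001
--------
  011111

Answer: 011111 (31)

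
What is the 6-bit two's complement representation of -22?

1. Binary of +22:  010110
2. Invert bits:     101001
3. Add 1:           101010

Answer: 101010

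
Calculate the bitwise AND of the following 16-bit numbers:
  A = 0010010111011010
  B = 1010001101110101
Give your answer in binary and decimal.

Apply & to each column (1 only where both bits are 1):
  0010010111011010
& 1010001101110101
------------------
  0010000101010000

Answer: 0010000101010000 (8528)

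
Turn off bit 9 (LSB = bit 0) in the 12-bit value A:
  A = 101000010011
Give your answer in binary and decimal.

Mask = ~(1 << 9) = 110111111111
Bit 9 of A is 1, so AND-ing with the mask clears it to 0.
  101000010011
& 110111111111
--------------
  100000010011

Answer: 100000010011 (2067)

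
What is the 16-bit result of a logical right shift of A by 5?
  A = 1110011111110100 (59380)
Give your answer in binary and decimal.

Logical shift right by 5: drop the bottom 5 bit(s), prepend 5 zero(s) on the left.
  1110011111110100  ->  keep [11100111111], discard [10100], prepend 00000
= 0000011100111111

Answer: 0000011100111111 (1855)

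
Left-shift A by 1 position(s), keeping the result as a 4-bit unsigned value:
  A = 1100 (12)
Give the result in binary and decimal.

Shift left by 1: drop the top 1 bit(s), append 1 zero(s) on the right.
  1100  ->  discard [1], keep [100], append 0
= 1000

Answer: 1000 (8)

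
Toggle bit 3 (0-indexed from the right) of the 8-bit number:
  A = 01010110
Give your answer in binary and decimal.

Mask = 1 << 3 = 00001000
Bit 3 of A is 0; XOR with the mask flips it to 1.
  01010110
^ 00001000
----------
  01011110

Answer: 01011110 (94)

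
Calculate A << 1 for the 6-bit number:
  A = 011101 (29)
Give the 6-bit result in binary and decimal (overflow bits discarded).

Shift left by 1: drop the top 1 bit(s), append 1 zero(s) on the right.
  011101  ->  discard [0], keep [11101], append 0
= 111010

Answer: 111010 (58)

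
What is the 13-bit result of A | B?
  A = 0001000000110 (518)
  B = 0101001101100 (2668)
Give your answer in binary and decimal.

Apply | to each column (1 where either bit is 1):
  0001000000110
| 0101001101100
---------------
  0101001101110

Answer: 0101001101110 (2670)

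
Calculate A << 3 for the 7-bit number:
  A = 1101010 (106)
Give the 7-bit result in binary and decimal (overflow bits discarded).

Shift left by 3: drop the top 3 bit(s), append 3 zero(s) on the right.
  1101010  ->  discard [110], keep [1010], append 000
= 1010000

Answer: 1010000 (80)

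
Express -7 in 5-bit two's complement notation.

1. Binary of +7:  00111
2. Invert bits:     11000
3. Add 1:           11001

Answer: 11001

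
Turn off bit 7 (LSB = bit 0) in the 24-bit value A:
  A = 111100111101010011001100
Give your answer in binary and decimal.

Mask = ~(1 << 7) = 111111111111111101111111
Bit 7 of A is 1, so AND-ing with the mask clears it to 0.
  111100111101010011001100
& 111111111111111101111111
--------------------------
  111100111101010001001100

Answer: 111100111101010001001100 (15979596)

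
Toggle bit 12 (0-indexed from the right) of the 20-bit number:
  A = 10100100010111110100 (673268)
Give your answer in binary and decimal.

Mask = 1 << 12 = 00000001000000000000
Bit 12 of A is 0; XOR with the mask flips it to 1.
  10100100010111110100
^ 00000001000000000000
----------------------
  10100101010111110100

Answer: 10100101010111110100 (677364)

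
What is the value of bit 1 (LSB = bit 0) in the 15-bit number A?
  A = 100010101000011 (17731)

Bit 1 is the 2nd from the right.
  100010101000011
               ^
That bit is 1.

Answer: 1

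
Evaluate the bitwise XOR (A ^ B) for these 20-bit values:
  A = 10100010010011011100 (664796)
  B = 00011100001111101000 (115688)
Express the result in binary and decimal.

Apply ^ to each column (1 where bits differ):
  10100010010011011100
^ 00011100001111101000
----------------------
  10111110011100110100

Answer: 10111110011100110100 (780084)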